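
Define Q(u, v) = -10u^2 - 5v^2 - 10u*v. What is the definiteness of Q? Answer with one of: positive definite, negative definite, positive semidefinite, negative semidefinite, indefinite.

The symmetric matrix is A = [[-10, -5], [-5, -5]].
Applying the same elementary operations to the rows and columns of A produces a congruent diagonal matrix with entries -10, -5/2.
That gives 2 negative pivots.
Hence Q is negative definite.

negative definite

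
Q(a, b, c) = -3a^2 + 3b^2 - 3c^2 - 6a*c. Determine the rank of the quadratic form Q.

Write A = [[-3, 0, -3], [0, 3, 0], [-3, 0, -3]].
Row-reducing A symmetrically gives the diagonal entries -3, 3, 0.
So there are 1 positive, 1 negative, 1 zero pivots.
The rank is the number of nonzero pivots: 2.

2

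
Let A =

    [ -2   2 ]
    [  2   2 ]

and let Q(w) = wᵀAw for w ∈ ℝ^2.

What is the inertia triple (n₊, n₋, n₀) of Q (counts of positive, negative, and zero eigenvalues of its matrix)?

Symmetric row and column elimination reduces A to a congruent diagonal form with pivots -2, 4.
That gives 1 positive, 1 negative pivots.

(1, 1, 0)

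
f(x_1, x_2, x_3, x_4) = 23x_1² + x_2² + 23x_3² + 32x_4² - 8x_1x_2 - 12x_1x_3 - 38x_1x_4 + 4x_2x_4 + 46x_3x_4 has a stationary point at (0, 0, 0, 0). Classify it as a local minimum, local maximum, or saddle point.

The Hessian at the origin is H = [[46, -8, -12, -38], [-8, 2, 0, 4], [-12, 0, 46, 46], [-38, 4, 46, 64]].
An LDLᵀ factorisation of H has diagonal entries 46, 14/23, 250/7, 4/5.
That gives 4 positive pivots.
H is positive definite, so the origin is a strict local minimum.

local minimum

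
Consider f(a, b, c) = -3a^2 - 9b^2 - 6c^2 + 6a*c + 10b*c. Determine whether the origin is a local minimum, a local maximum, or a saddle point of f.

local maximum

The Hessian at the origin is H = [[-6, 0, 6], [0, -18, 10], [6, 10, -12]].
Applying the same elementary operations to the rows and columns of H produces a congruent diagonal matrix with entries -6, -18, -4/9.
Counting signs: 3 negative.
H is negative definite, so the origin is a strict local maximum.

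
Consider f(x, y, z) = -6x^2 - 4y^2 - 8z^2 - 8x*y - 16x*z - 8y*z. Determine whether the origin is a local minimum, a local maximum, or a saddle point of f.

The Hessian at the origin is H = [[-12, -8, -16], [-8, -8, -8], [-16, -8, -16]].
An LDLᵀ factorisation of H has diagonal entries -12, -8/3, 8.
That gives 1 positive, 2 negative pivots.
H is indefinite, so the origin is a saddle point.

saddle point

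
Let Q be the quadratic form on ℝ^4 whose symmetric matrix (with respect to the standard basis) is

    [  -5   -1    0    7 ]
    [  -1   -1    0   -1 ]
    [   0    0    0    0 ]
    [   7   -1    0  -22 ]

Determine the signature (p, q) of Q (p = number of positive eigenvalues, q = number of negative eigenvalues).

(0, 3)

Row-reducing A symmetrically gives the diagonal entries -5, -4/5, 0, -5.
Counting signs: 3 negative, 1 zero.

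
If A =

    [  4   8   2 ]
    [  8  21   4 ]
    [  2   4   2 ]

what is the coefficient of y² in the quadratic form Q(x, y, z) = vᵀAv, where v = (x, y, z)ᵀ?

The coefficient of y² is the diagonal entry A[2,2] = 21.

21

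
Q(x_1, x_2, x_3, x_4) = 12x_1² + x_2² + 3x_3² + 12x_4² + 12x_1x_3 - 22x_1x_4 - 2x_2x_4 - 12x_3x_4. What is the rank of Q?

4

The symmetric matrix is A = [[12, 0, 6, -11], [0, 1, 0, -1], [6, 0, 3, -6], [-11, -1, -6, 12]].
Row reduction of A gives 4 nonzero rows, so rank A = 4.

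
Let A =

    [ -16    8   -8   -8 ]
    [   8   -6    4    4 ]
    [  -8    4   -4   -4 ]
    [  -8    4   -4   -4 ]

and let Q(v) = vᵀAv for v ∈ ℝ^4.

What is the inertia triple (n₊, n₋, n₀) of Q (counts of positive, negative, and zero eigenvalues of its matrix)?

(0, 2, 2)

Congruent diagonalization of A (simultaneous row and column reduction) yields pivots -16, -2, 0, 0.
Counting signs: 2 negative, 2 zero.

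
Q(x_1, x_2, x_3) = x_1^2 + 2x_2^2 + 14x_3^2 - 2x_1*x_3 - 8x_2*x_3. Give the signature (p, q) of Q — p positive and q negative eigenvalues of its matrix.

Write A = [[1, 0, -1], [0, 2, -4], [-1, -4, 14]].
Congruent diagonalization of A (simultaneous row and column reduction) yields pivots 1, 2, 5.
So there are 3 positive pivots.

(3, 0)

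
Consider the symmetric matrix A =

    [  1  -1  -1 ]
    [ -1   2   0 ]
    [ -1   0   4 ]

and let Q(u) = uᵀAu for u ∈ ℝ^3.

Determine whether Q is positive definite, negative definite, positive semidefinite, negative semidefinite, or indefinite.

An LDLᵀ factorisation of A has diagonal entries 1, 1, 2.
So there are 3 positive pivots.
Hence Q is positive definite.

positive definite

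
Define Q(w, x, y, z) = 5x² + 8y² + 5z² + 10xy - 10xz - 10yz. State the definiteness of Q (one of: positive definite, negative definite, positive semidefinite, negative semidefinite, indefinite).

Write A = [[0, 0, 0, 0], [0, 5, 5, -5], [0, 5, 8, -5], [0, -5, -5, 5]].
Symmetric row and column elimination reduces A to a congruent diagonal form with pivots 0, 5, 3, 0.
That gives 2 positive, 2 zero pivots.
Hence Q is positive semidefinite.

positive semidefinite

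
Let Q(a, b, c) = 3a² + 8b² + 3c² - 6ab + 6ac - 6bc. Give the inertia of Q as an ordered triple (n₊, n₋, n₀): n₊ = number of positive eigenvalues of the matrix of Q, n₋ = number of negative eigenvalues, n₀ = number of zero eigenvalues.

(2, 0, 1)

Write A = [[3, -3, 3], [-3, 8, -3], [3, -3, 3]].
Congruent diagonalization of A (simultaneous row and column reduction) yields pivots 3, 5, 0.
So there are 2 positive, 1 zero pivots.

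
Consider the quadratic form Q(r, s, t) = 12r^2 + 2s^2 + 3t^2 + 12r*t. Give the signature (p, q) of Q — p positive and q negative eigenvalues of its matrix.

(2, 0)

Write A = [[12, 0, 6], [0, 2, 0], [6, 0, 3]].
Applying the same elementary operations to the rows and columns of A produces a congruent diagonal matrix with entries 12, 2, 0.
So there are 2 positive, 1 zero pivots.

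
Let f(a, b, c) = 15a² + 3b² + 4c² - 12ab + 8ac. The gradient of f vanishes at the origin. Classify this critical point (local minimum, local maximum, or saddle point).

saddle point

The Hessian at the origin is H = [[30, -12, 8], [-12, 6, 0], [8, 0, 8]].
Applying the same elementary operations to the rows and columns of H produces a congruent diagonal matrix with entries 30, 6/5, -8/3.
So there are 2 positive, 1 negative pivots.
H is indefinite, so the origin is a saddle point.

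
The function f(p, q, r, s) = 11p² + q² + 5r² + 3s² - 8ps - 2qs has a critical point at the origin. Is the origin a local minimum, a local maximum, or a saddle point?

local minimum

The Hessian at the origin is H = [[22, 0, 0, -8], [0, 2, 0, -2], [0, 0, 10, 0], [-8, -2, 0, 6]].
Applying the same elementary operations to the rows and columns of H produces a congruent diagonal matrix with entries 22, 2, 10, 12/11.
That gives 4 positive pivots.
H is positive definite, so the origin is a strict local minimum.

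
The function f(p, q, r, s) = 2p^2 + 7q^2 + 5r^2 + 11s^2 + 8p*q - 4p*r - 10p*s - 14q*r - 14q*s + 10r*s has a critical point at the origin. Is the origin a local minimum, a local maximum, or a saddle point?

The Hessian at the origin is H = [[4, 8, -4, -10], [8, 14, -14, -14], [-4, -14, 10, 10], [-10, -14, 10, 22]].
Applying the same elementary operations to the rows and columns of H produces a congruent diagonal matrix with entries 4, -2, 24, 3/2.
Counting signs: 3 positive, 1 negative.
H is indefinite, so the origin is a saddle point.

saddle point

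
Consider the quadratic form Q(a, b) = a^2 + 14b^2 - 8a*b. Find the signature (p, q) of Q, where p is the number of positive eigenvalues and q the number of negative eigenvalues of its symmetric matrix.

(1, 1)

Write A = [[1, -4], [-4, 14]].
An LDLᵀ factorisation of A has diagonal entries 1, -2.
So there are 1 positive, 1 negative pivots.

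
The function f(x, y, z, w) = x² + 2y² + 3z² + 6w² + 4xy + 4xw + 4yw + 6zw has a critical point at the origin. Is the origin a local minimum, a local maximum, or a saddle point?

saddle point

The Hessian at the origin is H = [[2, 4, 0, 4], [4, 4, 0, 4], [0, 0, 6, 6], [4, 4, 6, 12]].
Applying the same elementary operations to the rows and columns of H produces a congruent diagonal matrix with entries 2, -4, 6, 2.
So there are 3 positive, 1 negative pivots.
H is indefinite, so the origin is a saddle point.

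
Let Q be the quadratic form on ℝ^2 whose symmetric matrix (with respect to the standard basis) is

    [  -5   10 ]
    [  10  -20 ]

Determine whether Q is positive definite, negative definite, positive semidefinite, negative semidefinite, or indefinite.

negative semidefinite

Congruent diagonalization of A (simultaneous row and column reduction) yields pivots -5, 0.
So there are 1 negative, 1 zero pivots.
Hence Q is negative semidefinite.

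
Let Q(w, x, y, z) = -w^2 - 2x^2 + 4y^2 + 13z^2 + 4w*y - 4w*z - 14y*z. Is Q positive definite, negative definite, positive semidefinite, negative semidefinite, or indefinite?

Write A = [[-1, 0, 2, -2], [0, -2, 0, 0], [2, 0, 4, -7], [-2, 0, -7, 13]].
Symmetric row and column elimination reduces A to a congruent diagonal form with pivots -1, -2, 8, 15/8.
Counting signs: 2 positive, 2 negative.
Hence Q is indefinite.

indefinite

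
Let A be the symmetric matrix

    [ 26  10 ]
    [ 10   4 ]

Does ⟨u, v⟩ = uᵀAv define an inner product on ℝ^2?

yes

Leading principal minors: Δ_1 = 26, Δ_2 = 4.
All leading principal minors are positive, so by Sylvester's criterion Q is positive definite.
⟨·,·⟩ is an inner product exactly when A is positive definite.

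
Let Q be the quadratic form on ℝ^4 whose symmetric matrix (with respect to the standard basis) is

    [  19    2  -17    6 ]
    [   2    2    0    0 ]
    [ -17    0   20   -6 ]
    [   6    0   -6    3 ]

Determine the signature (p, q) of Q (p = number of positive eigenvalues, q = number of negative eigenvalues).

(4, 0)

Congruent diagonalization of A (simultaneous row and column reduction) yields pivots 19, 34/19, 3, 15/17.
So there are 4 positive pivots.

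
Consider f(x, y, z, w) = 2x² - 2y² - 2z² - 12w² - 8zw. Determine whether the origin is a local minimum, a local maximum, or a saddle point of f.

The Hessian at the origin is H = [[4, 0, 0, 0], [0, -4, 0, 0], [0, 0, -4, -8], [0, 0, -8, -24]].
Applying the same elementary operations to the rows and columns of H produces a congruent diagonal matrix with entries 4, -4, -4, -8.
Counting signs: 1 positive, 3 negative.
H is indefinite, so the origin is a saddle point.

saddle point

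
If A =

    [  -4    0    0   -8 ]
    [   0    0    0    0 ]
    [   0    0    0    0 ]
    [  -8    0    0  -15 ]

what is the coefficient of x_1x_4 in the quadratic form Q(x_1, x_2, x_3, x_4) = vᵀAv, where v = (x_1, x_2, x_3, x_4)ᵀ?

The coefficient of x_1x_4 is A[1,4] + A[4,1] = 2·(-8) = -16.

-16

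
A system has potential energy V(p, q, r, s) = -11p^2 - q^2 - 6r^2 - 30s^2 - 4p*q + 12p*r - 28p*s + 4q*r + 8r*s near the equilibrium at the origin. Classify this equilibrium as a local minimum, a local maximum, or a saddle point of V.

The Hessian at the origin is H = [[-22, -4, 12, -28], [-4, -2, 4, 0], [12, 4, -12, 8], [-28, 0, 8, -60]].
Row-reducing H symmetrically gives the diagonal entries -22, -14/11, -20/7, -4.
That gives 4 negative pivots.
H is negative definite, so the origin is a strict local maximum.

local maximum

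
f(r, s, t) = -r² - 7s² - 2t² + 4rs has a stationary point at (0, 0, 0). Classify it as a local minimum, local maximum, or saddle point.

The Hessian at the origin is H = [[-2, 4, 0], [4, -14, 0], [0, 0, -4]].
Applying the same elementary operations to the rows and columns of H produces a congruent diagonal matrix with entries -2, -6, -4.
Counting signs: 3 negative.
H is negative definite, so the origin is a strict local maximum.

local maximum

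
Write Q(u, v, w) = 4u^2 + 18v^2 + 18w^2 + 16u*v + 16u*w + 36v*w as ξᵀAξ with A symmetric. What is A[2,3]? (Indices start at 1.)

The coefficient of v·w in Q is 36. For a symmetric A this equals A[2,3] + A[3,2] = 2·A[2,3].
So A[2,3] = 36/2 = 18.

18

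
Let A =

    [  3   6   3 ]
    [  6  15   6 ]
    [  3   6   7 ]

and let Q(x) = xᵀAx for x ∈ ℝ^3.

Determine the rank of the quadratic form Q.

An LDLᵀ factorisation of A has diagonal entries 3, 3, 4.
So there are 3 positive pivots.
The rank is the number of nonzero pivots: 3.

3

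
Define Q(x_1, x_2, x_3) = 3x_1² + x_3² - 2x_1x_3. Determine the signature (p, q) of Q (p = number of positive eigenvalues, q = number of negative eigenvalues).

(2, 0)

Write A = [[3, 0, -1], [0, 0, 0], [-1, 0, 1]].
Applying the same elementary operations to the rows and columns of A produces a congruent diagonal matrix with entries 3, 0, 2/3.
So there are 2 positive, 1 zero pivots.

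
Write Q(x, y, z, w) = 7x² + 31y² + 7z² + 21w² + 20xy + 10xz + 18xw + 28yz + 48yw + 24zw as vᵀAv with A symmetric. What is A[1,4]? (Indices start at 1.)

The coefficient of x·w in Q is 18. For a symmetric A this equals A[1,4] + A[4,1] = 2·A[1,4].
So A[1,4] = 18/2 = 9.

9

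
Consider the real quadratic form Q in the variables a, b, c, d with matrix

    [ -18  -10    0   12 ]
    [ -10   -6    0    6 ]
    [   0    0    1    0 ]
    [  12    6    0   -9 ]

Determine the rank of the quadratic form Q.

3

Row-reducing A symmetrically gives the diagonal entries -18, -4/9, 1, 0.
So there are 1 positive, 2 negative, 1 zero pivots.
The rank is the number of nonzero pivots: 3.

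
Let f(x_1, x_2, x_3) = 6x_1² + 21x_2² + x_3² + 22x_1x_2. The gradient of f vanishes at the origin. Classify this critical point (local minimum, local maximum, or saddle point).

local minimum

The Hessian at the origin is H = [[12, 22, 0], [22, 42, 0], [0, 0, 2]].
An LDLᵀ factorisation of H has diagonal entries 12, 5/3, 2.
Counting signs: 3 positive.
H is positive definite, so the origin is a strict local minimum.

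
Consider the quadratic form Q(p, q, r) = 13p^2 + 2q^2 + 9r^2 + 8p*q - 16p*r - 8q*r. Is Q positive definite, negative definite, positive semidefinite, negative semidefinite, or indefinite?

positive definite

The associated matrix is A = [[13, 4, -8], [4, 2, -4], [-8, -4, 9]].
Row-reducing A symmetrically gives the diagonal entries 13, 10/13, 1.
So there are 3 positive pivots.
Hence Q is positive definite.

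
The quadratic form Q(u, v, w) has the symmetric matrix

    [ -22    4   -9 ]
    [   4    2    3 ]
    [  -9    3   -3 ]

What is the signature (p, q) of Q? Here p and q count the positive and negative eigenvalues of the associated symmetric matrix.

Congruent diagonalization of A (simultaneous row and column reduction) yields pivots -22, 30/11, 0.
That gives 1 positive, 1 negative, 1 zero pivots.

(1, 1)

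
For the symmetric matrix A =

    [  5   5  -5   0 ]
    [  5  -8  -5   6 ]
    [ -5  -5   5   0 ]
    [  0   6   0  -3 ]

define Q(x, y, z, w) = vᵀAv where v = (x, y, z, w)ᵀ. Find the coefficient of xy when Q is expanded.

The coefficient of xy is A[1,2] + A[2,1] = 2·5 = 10.

10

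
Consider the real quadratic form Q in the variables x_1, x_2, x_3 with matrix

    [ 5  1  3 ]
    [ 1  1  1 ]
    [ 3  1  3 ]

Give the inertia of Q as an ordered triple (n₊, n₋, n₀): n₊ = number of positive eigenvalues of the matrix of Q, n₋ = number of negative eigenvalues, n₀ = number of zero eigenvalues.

(3, 0, 0)

An LDLᵀ factorisation of A has diagonal entries 5, 4/5, 1.
Counting signs: 3 positive.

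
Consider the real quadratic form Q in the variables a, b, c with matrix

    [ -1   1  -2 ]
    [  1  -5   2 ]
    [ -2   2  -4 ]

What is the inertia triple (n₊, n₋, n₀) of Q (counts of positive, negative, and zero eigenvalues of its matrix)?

(0, 2, 1)

Applying the same elementary operations to the rows and columns of A produces a congruent diagonal matrix with entries -1, -4, 0.
Counting signs: 2 negative, 1 zero.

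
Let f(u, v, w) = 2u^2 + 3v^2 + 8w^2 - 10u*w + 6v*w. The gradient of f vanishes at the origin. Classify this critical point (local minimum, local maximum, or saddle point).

The Hessian at the origin is H = [[4, 0, -10], [0, 6, 6], [-10, 6, 16]].
Symmetric row and column elimination reduces H to a congruent diagonal form with pivots 4, 6, -15.
Counting signs: 2 positive, 1 negative.
H is indefinite, so the origin is a saddle point.

saddle point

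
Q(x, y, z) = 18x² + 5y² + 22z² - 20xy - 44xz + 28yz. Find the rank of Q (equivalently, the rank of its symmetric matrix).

The symmetric matrix is A = [[18, -10, -22], [-10, 5, 14], [-22, 14, 22]].
Symmetric row and column elimination reduces A to a congruent diagonal form with pivots 18, -5/9, 4/5.
That gives 2 positive, 1 negative pivots.
The rank is the number of nonzero pivots: 3.

3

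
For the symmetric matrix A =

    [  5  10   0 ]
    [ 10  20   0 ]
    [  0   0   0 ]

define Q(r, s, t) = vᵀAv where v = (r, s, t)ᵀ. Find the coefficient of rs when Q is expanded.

20

The coefficient of rs is A[1,2] + A[2,1] = 2·10 = 20.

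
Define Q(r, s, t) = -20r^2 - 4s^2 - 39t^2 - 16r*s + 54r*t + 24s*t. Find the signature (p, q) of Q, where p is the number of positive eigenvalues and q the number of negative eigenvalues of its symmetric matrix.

(0, 3)

The symmetric matrix is A = [[-20, -8, 27], [-8, -4, 12], [27, 12, -39]].
Row-reducing A symmetrically gives the diagonal entries -20, -4/5, -3/4.
Counting signs: 3 negative.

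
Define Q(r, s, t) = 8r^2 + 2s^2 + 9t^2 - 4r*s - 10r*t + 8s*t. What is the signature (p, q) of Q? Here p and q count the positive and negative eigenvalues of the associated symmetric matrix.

Write A = [[8, -2, -5], [-2, 2, 4], [-5, 4, 9]].
Symmetric row and column elimination reduces A to a congruent diagonal form with pivots 8, 3/2, 5/6.
So there are 3 positive pivots.

(3, 0)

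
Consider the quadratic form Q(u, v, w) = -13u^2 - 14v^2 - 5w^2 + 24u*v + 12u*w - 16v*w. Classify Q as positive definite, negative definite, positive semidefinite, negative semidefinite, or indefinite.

negative definite

The associated matrix is A = [[-13, 12, 6], [12, -14, -8], [6, -8, -5]].
Congruent diagonalization of A (simultaneous row and column reduction) yields pivots -13, -38/13, -3/19.
That gives 3 negative pivots.
Hence Q is negative definite.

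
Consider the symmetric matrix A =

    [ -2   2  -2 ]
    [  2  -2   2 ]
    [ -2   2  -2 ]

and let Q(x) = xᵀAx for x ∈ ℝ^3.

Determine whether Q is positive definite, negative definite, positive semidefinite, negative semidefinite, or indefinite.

negative semidefinite

Applying the same elementary operations to the rows and columns of A produces a congruent diagonal matrix with entries -2, 0, 0.
That gives 1 negative, 2 zero pivots.
Hence Q is negative semidefinite.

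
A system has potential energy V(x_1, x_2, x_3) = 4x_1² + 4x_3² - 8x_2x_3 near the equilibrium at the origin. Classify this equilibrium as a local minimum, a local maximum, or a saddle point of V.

The Hessian at the origin is H = [[8, 0, 0], [0, 0, -8], [0, -8, 8]].
H is indefinite, so the origin is a saddle point.

saddle point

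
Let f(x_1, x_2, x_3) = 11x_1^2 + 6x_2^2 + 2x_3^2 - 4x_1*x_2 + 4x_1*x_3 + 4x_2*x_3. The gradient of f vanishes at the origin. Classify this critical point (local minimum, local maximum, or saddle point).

local minimum

The Hessian at the origin is H = [[22, -4, 4], [-4, 12, 4], [4, 4, 4]].
Congruent diagonalization of H (simultaneous row and column reduction) yields pivots 22, 124/11, 40/31.
That gives 3 positive pivots.
H is positive definite, so the origin is a strict local minimum.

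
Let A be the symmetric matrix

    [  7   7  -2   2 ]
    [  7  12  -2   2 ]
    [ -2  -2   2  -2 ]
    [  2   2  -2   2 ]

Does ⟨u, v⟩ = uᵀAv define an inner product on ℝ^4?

no

Row-reducing A symmetrically gives the diagonal entries 7, 5, 10/7, 0.
Counting signs: 3 positive, 1 zero.
Hence Q is positive semidefinite.
⟨·,·⟩ is an inner product exactly when A is positive definite.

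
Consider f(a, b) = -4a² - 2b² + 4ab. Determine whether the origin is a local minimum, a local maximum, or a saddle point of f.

local maximum

The Hessian at the origin is H = [[-8, 4], [4, -4]].
det H = -8·-4 − (4)² = 16 > 0 and H[1,1] = -8 < 0, so H is negative definite.
Therefore the origin is a local maximum.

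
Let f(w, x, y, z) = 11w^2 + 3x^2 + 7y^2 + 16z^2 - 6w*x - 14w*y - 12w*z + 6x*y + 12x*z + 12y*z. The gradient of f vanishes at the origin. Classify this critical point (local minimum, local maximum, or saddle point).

The Hessian at the origin is H = [[22, -6, -14, -12], [-6, 6, 6, 12], [-14, 6, 14, 12], [-12, 12, 12, 32]].
Symmetric row and column elimination reduces H to a congruent diagonal form with pivots 22, 48/11, 4, 8.
That gives 4 positive pivots.
H is positive definite, so the origin is a strict local minimum.

local minimum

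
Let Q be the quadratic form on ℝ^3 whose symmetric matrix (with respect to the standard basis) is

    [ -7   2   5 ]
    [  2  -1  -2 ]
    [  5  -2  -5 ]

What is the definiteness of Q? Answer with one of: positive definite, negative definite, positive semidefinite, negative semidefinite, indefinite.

Leading principal minors: Δ_1 = -7, Δ_2 = 3, Δ_3 = -2.
The signs alternate starting with Δ_1 < 0, so by Sylvester's criterion Q is negative definite.

negative definite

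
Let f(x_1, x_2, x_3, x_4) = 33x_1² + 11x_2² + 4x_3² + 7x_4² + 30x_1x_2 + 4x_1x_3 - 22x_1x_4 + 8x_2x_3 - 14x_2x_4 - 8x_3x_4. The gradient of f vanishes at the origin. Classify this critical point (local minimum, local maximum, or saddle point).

local minimum

The Hessian at the origin is H = [[66, 30, 4, -22], [30, 22, 8, -14], [4, 8, 8, -8], [-22, -14, -8, 14]].
Symmetric row and column elimination reduces H to a congruent diagonal form with pivots 66, 92/11, 220/69, 24/55.
That gives 4 positive pivots.
H is positive definite, so the origin is a strict local minimum.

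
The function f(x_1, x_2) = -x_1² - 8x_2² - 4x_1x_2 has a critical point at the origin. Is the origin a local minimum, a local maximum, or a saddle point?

local maximum

The Hessian at the origin is H = [[-2, -4], [-4, -16]].
det H = -2·-16 − (-4)² = 16 > 0 and H[1,1] = -2 < 0, so H is negative definite.
Therefore the origin is a local maximum.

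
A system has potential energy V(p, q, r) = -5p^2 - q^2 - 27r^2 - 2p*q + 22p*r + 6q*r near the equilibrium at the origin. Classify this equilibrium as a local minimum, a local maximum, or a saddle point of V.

The Hessian at the origin is H = [[-10, -2, 22], [-2, -2, 6], [22, 6, -54]].
Congruent diagonalization of H (simultaneous row and column reduction) yields pivots -10, -8/5, -4.
That gives 3 negative pivots.
H is negative definite, so the origin is a strict local maximum.

local maximum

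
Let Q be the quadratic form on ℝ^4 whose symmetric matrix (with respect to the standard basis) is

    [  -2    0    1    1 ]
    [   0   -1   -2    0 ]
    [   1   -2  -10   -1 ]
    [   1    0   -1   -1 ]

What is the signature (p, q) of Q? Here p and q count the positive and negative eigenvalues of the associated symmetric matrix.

Row-reducing A symmetrically gives the diagonal entries -2, -1, -11/2, -5/11.
So there are 4 negative pivots.

(0, 4)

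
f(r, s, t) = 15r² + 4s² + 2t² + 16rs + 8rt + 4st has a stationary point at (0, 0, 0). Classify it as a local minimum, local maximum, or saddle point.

saddle point

The Hessian at the origin is H = [[30, 16, 8], [16, 8, 4], [8, 4, 4]].
An LDLᵀ factorisation of H has diagonal entries 30, -8/15, 2.
That gives 2 positive, 1 negative pivots.
H is indefinite, so the origin is a saddle point.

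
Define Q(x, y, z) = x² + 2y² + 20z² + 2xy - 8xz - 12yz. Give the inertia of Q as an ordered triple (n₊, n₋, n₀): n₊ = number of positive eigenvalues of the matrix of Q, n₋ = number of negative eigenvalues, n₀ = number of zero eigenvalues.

The symmetric matrix is A = [[1, 1, -4], [1, 2, -6], [-4, -6, 20]].
Symmetric row and column elimination reduces A to a congruent diagonal form with pivots 1, 1, 0.
Counting signs: 2 positive, 1 zero.

(2, 0, 1)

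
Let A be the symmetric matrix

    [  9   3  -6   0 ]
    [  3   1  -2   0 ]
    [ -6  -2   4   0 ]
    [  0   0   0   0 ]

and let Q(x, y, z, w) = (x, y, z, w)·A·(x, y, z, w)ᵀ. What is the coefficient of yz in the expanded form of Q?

The coefficient of yz is A[2,3] + A[3,2] = 2·(-2) = -4.

-4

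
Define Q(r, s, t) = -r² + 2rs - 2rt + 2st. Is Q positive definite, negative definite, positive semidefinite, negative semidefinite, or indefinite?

The associated matrix is A = [[-1, 1, -1], [1, 0, 1], [-1, 1, 0]].
Congruent diagonalization of A (simultaneous row and column reduction) yields pivots -1, 1, 1.
That gives 2 positive, 1 negative pivots.
Hence Q is indefinite.

indefinite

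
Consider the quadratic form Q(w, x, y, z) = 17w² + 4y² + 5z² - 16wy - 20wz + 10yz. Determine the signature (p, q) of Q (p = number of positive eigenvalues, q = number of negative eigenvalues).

Write A = [[17, 0, -8, -10], [0, 0, 0, 0], [-8, 0, 4, 5], [-10, 0, 5, 5]].
Applying the same elementary operations to the rows and columns of A produces a congruent diagonal matrix with entries 17, 0, 4/17, -5/4.
Counting signs: 2 positive, 1 negative, 1 zero.

(2, 1)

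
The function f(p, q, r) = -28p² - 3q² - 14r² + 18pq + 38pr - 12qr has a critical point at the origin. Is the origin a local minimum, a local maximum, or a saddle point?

The Hessian at the origin is H = [[-56, 18, 38], [18, -6, -12], [38, -12, -28]].
Row-reducing H symmetrically gives the diagonal entries -56, -3/14, -2.
That gives 3 negative pivots.
H is negative definite, so the origin is a strict local maximum.

local maximum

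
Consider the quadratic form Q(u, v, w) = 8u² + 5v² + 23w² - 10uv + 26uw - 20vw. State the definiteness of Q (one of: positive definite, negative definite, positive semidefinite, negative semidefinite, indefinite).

positive semidefinite

The associated matrix is A = [[8, -5, 13], [-5, 5, -10], [13, -10, 23]].
Symmetric row and column elimination reduces A to a congruent diagonal form with pivots 8, 15/8, 0.
So there are 2 positive, 1 zero pivots.
Hence Q is positive semidefinite.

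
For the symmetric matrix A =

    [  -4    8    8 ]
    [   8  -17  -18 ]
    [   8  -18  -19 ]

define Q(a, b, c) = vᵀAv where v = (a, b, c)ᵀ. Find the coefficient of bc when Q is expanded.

-36

The coefficient of bc is A[2,3] + A[3,2] = 2·(-18) = -36.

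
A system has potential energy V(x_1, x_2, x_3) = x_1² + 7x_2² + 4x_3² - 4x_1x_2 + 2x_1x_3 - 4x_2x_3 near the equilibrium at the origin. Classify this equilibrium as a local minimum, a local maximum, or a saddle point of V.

The Hessian at the origin is H = [[2, -4, 2], [-4, 14, -4], [2, -4, 8]].
Congruent diagonalization of H (simultaneous row and column reduction) yields pivots 2, 6, 6.
That gives 3 positive pivots.
H is positive definite, so the origin is a strict local minimum.

local minimum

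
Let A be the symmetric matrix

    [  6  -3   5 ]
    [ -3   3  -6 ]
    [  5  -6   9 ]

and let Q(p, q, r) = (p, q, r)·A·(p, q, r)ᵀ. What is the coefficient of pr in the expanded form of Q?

The coefficient of pr is A[1,3] + A[3,1] = 2·5 = 10.

10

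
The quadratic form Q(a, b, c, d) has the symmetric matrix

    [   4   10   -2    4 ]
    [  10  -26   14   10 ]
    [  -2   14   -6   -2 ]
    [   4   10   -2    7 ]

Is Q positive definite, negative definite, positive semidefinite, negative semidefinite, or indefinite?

An LDLᵀ factorisation of A has diagonal entries 4, -51, 4/51, 3.
Counting signs: 3 positive, 1 negative.
Hence Q is indefinite.

indefinite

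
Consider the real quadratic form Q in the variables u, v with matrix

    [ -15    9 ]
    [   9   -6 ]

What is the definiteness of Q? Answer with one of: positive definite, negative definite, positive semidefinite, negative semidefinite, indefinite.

For the 2×2 matrix [[-15, 9], [9, -6]]: det = -15·-6 − (9)² = 9, trace = -21.
det > 0 so both eigenvalues share the sign of the trace; trace = -21 < 0 ⇒ both negative.

negative definite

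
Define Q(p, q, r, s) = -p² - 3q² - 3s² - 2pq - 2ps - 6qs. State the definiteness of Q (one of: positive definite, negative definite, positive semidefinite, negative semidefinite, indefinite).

negative semidefinite

The associated matrix is A = [[-1, -1, 0, -1], [-1, -3, 0, -3], [0, 0, 0, 0], [-1, -3, 0, -3]].
Congruent diagonalization of A (simultaneous row and column reduction) yields pivots -1, -2, 0, 0.
Counting signs: 2 negative, 2 zero.
Hence Q is negative semidefinite.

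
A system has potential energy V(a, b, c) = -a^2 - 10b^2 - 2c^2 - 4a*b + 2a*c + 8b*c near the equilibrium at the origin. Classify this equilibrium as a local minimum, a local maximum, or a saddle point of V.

local maximum

The Hessian at the origin is H = [[-2, -4, 2], [-4, -20, 8], [2, 8, -4]].
Symmetric row and column elimination reduces H to a congruent diagonal form with pivots -2, -12, -2/3.
That gives 3 negative pivots.
H is negative definite, so the origin is a strict local maximum.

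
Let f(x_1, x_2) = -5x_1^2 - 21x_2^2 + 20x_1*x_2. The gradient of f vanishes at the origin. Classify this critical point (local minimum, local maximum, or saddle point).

local maximum

The Hessian at the origin is H = [[-10, 20], [20, -42]].
det H = -10·-42 − (20)² = 20 > 0 and H[1,1] = -10 < 0, so H is negative definite.
Therefore the origin is a local maximum.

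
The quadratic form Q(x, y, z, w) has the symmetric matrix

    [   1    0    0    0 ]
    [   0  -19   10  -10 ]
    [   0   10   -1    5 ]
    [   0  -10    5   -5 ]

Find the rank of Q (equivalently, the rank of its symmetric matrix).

4

Applying the same elementary operations to the rows and columns of A produces a congruent diagonal matrix with entries 1, -19, 81/19, 20/81.
Counting signs: 3 positive, 1 negative.
The rank is the number of nonzero pivots: 4.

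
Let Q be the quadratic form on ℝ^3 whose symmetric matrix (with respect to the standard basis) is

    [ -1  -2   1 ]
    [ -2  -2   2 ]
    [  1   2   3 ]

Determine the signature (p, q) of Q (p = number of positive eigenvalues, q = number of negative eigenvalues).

Applying the same elementary operations to the rows and columns of A produces a congruent diagonal matrix with entries -1, 2, 4.
That gives 2 positive, 1 negative pivots.

(2, 1)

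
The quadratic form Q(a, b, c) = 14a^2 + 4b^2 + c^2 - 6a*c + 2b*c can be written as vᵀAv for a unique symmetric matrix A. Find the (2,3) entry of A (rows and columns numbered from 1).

The coefficient of b·c in Q is 2. For a symmetric A this equals A[2,3] + A[3,2] = 2·A[2,3].
So A[2,3] = 2/2 = 1.

1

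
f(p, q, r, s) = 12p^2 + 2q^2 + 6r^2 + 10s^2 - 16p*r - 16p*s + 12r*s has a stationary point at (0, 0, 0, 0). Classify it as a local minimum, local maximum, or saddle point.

The Hessian at the origin is H = [[24, 0, -16, -16], [0, 4, 0, 0], [-16, 0, 12, 12], [-16, 0, 12, 20]].
Applying the same elementary operations to the rows and columns of H produces a congruent diagonal matrix with entries 24, 4, 4/3, 8.
So there are 4 positive pivots.
H is positive definite, so the origin is a strict local minimum.

local minimum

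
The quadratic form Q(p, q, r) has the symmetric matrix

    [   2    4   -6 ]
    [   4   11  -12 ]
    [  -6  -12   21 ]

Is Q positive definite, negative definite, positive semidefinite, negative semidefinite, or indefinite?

positive definite

Applying the same elementary operations to the rows and columns of A produces a congruent diagonal matrix with entries 2, 3, 3.
Counting signs: 3 positive.
Hence Q is positive definite.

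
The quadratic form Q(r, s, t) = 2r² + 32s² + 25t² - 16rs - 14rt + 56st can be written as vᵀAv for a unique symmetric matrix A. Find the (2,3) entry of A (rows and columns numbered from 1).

28

The coefficient of s·t in Q is 56. For a symmetric A this equals A[2,3] + A[3,2] = 2·A[2,3].
So A[2,3] = 56/2 = 28.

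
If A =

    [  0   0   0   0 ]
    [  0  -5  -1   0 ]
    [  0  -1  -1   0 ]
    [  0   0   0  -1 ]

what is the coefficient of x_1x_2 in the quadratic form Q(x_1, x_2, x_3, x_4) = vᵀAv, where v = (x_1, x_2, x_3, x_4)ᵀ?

0

The coefficient of x_1x_2 is A[1,2] + A[2,1] = 2·0 = 0.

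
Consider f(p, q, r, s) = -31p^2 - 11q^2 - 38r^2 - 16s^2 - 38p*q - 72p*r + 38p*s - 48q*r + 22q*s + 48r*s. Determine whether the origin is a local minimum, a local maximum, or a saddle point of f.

The Hessian at the origin is H = [[-62, -38, -72, 38], [-38, -22, -48, 22], [-72, -48, -76, 48], [38, 22, 48, -32]].
Applying the same elementary operations to the rows and columns of H produces a congruent diagonal matrix with entries -62, 40/31, -4, -10.
So there are 1 positive, 3 negative pivots.
H is indefinite, so the origin is a saddle point.

saddle point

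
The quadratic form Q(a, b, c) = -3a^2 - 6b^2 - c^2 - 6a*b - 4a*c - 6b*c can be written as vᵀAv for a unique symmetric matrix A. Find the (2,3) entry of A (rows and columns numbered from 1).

The coefficient of b·c in Q is -6. For a symmetric A this equals A[2,3] + A[3,2] = 2·A[2,3].
So A[2,3] = -6/2 = -3.

-3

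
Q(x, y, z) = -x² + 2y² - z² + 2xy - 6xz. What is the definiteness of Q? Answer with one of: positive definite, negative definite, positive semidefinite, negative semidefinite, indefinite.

indefinite

The associated matrix is A = [[-1, 1, -3], [1, 2, 0], [-3, 0, -1]].
Congruent diagonalization of A (simultaneous row and column reduction) yields pivots -1, 3, 5.
Counting signs: 2 positive, 1 negative.
Hence Q is indefinite.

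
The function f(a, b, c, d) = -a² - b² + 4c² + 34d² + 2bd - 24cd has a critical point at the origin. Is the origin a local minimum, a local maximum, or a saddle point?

saddle point

The Hessian at the origin is H = [[-2, 0, 0, 0], [0, -2, 0, 2], [0, 0, 8, -24], [0, 2, -24, 68]].
Applying the same elementary operations to the rows and columns of H produces a congruent diagonal matrix with entries -2, -2, 8, -2.
So there are 1 positive, 3 negative pivots.
H is indefinite, so the origin is a saddle point.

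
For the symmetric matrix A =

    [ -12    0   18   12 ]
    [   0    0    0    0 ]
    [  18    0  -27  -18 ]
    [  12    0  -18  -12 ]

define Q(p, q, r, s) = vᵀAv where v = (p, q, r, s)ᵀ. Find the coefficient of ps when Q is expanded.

24

The coefficient of ps is A[1,4] + A[4,1] = 2·12 = 24.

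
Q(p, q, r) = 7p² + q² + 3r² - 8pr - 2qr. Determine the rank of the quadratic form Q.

3

Write A = [[7, 0, -4], [0, 1, -1], [-4, -1, 3]].
Applying the same elementary operations to the rows and columns of A produces a congruent diagonal matrix with entries 7, 1, -2/7.
That gives 2 positive, 1 negative pivots.
The rank is the number of nonzero pivots: 3.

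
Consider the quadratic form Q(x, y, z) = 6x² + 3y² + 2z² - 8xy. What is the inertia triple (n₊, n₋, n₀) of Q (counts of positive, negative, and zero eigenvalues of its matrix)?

(3, 0, 0)

Write A = [[6, -4, 0], [-4, 3, 0], [0, 0, 2]].
Row-reducing A symmetrically gives the diagonal entries 6, 1/3, 2.
Counting signs: 3 positive.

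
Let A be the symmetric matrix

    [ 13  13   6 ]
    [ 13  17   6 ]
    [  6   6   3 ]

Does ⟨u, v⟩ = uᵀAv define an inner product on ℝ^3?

yes

Leading principal minors: Δ_1 = 13, Δ_2 = 52, Δ_3 = 12.
All leading principal minors are positive, so by Sylvester's criterion Q is positive definite.
⟨·,·⟩ is an inner product exactly when A is positive definite.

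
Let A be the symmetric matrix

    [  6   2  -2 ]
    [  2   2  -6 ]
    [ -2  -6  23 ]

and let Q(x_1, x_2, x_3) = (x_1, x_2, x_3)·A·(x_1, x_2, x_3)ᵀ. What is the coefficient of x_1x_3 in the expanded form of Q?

-4

The coefficient of x_1x_3 is A[1,3] + A[3,1] = 2·(-2) = -4.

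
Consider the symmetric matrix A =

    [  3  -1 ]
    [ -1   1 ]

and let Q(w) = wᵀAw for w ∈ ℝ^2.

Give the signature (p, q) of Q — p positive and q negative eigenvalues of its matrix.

Congruent diagonalization of A (simultaneous row and column reduction) yields pivots 3, 2/3.
That gives 2 positive pivots.

(2, 0)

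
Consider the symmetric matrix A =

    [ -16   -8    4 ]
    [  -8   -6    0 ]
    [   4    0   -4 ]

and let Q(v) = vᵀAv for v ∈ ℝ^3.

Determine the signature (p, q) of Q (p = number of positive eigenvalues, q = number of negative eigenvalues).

Applying the same elementary operations to the rows and columns of A produces a congruent diagonal matrix with entries -16, -2, -1.
Counting signs: 3 negative.

(0, 3)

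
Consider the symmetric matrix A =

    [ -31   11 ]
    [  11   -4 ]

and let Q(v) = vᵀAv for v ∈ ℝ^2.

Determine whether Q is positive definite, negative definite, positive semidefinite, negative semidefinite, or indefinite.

Leading principal minors: Δ_1 = -31, Δ_2 = 3.
The signs alternate starting with Δ_1 < 0, so by Sylvester's criterion Q is negative definite.

negative definite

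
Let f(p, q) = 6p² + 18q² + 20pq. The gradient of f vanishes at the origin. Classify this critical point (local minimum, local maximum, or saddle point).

local minimum

The Hessian at the origin is H = [[12, 20], [20, 36]].
det H = 12·36 − (20)² = 32 > 0 and H[1,1] = 12 > 0, so H is positive definite.
Therefore the origin is a local minimum.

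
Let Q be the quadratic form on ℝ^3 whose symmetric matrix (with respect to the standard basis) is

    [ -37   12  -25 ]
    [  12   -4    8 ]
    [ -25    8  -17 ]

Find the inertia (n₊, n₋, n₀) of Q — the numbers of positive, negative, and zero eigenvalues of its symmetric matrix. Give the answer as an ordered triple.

Symmetric row and column elimination reduces A to a congruent diagonal form with pivots -37, -4/37, 0.
So there are 2 negative, 1 zero pivots.

(0, 2, 1)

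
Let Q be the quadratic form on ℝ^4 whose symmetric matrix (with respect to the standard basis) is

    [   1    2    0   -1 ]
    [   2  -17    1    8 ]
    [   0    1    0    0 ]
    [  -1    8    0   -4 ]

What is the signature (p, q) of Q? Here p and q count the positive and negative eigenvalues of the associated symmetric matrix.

Symmetric row and column elimination reduces A to a congruent diagonal form with pivots 1, -21, 1/21, -5.
Counting signs: 2 positive, 2 negative.

(2, 2)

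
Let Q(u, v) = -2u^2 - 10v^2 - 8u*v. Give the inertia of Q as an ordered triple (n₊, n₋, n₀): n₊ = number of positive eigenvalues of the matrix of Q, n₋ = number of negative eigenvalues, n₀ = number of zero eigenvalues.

The associated matrix is A = [[-2, -4], [-4, -10]].
An LDLᵀ factorisation of A has diagonal entries -2, -2.
That gives 2 negative pivots.

(0, 2, 0)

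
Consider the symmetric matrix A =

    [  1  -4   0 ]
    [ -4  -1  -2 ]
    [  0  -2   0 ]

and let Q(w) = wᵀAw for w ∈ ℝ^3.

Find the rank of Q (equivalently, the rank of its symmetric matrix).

3

Row-reducing A symmetrically gives the diagonal entries 1, -17, 4/17.
Counting signs: 2 positive, 1 negative.
The rank is the number of nonzero pivots: 3.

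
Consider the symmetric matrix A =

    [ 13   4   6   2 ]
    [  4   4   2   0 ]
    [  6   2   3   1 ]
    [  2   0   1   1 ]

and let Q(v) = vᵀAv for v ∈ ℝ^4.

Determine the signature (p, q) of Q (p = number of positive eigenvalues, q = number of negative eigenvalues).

Symmetric row and column elimination reduces A to a congruent diagonal form with pivots 13, 36/13, 2/9, 1/2.
That gives 4 positive pivots.

(4, 0)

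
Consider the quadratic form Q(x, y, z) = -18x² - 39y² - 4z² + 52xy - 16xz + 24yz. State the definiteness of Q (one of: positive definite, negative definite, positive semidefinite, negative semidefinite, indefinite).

negative definite

The symmetric matrix is A = [[-18, 26, -8], [26, -39, 12], [-8, 12, -4]].
Symmetric row and column elimination reduces A to a congruent diagonal form with pivots -18, -13/9, -4/13.
That gives 3 negative pivots.
Hence Q is negative definite.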